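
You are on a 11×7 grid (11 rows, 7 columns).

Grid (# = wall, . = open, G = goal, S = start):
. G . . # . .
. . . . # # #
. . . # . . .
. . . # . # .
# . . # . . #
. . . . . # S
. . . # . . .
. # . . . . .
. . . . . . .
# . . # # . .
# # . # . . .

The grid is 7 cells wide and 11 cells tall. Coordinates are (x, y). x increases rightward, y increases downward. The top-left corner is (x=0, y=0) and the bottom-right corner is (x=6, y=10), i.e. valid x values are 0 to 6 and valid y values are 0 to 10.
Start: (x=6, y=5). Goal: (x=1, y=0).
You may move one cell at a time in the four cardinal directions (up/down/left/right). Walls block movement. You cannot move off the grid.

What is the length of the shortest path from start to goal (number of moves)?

Answer: Shortest path length: 12

Derivation:
BFS from (x=6, y=5) until reaching (x=1, y=0):
  Distance 0: (x=6, y=5)
  Distance 1: (x=6, y=6)
  Distance 2: (x=5, y=6), (x=6, y=7)
  Distance 3: (x=4, y=6), (x=5, y=7), (x=6, y=8)
  Distance 4: (x=4, y=5), (x=4, y=7), (x=5, y=8), (x=6, y=9)
  Distance 5: (x=4, y=4), (x=3, y=5), (x=3, y=7), (x=4, y=8), (x=5, y=9), (x=6, y=10)
  Distance 6: (x=4, y=3), (x=5, y=4), (x=2, y=5), (x=2, y=7), (x=3, y=8), (x=5, y=10)
  Distance 7: (x=4, y=2), (x=2, y=4), (x=1, y=5), (x=2, y=6), (x=2, y=8), (x=4, y=10)
  Distance 8: (x=5, y=2), (x=2, y=3), (x=1, y=4), (x=0, y=5), (x=1, y=6), (x=1, y=8), (x=2, y=9)
  Distance 9: (x=2, y=2), (x=6, y=2), (x=1, y=3), (x=0, y=6), (x=0, y=8), (x=1, y=9), (x=2, y=10)
  Distance 10: (x=2, y=1), (x=1, y=2), (x=0, y=3), (x=6, y=3), (x=0, y=7)
  Distance 11: (x=2, y=0), (x=1, y=1), (x=3, y=1), (x=0, y=2)
  Distance 12: (x=1, y=0), (x=3, y=0), (x=0, y=1)  <- goal reached here
One shortest path (12 moves): (x=6, y=5) -> (x=6, y=6) -> (x=5, y=6) -> (x=4, y=6) -> (x=4, y=5) -> (x=3, y=5) -> (x=2, y=5) -> (x=1, y=5) -> (x=1, y=4) -> (x=1, y=3) -> (x=1, y=2) -> (x=1, y=1) -> (x=1, y=0)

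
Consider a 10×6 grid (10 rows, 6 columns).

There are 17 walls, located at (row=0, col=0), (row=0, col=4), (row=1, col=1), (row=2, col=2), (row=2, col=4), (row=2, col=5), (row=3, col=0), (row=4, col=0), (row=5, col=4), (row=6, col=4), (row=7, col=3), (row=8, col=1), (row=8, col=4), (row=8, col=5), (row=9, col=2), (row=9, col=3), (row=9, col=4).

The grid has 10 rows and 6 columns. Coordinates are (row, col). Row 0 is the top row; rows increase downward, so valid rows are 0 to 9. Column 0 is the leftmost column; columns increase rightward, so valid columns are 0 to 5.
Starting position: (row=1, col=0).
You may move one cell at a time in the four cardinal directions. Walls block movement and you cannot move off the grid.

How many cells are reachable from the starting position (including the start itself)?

BFS flood-fill from (row=1, col=0):
  Distance 0: (row=1, col=0)
  Distance 1: (row=2, col=0)
  Distance 2: (row=2, col=1)
  Distance 3: (row=3, col=1)
  Distance 4: (row=3, col=2), (row=4, col=1)
  Distance 5: (row=3, col=3), (row=4, col=2), (row=5, col=1)
  Distance 6: (row=2, col=3), (row=3, col=4), (row=4, col=3), (row=5, col=0), (row=5, col=2), (row=6, col=1)
  Distance 7: (row=1, col=3), (row=3, col=5), (row=4, col=4), (row=5, col=3), (row=6, col=0), (row=6, col=2), (row=7, col=1)
  Distance 8: (row=0, col=3), (row=1, col=2), (row=1, col=4), (row=4, col=5), (row=6, col=3), (row=7, col=0), (row=7, col=2)
  Distance 9: (row=0, col=2), (row=1, col=5), (row=5, col=5), (row=8, col=0), (row=8, col=2)
  Distance 10: (row=0, col=1), (row=0, col=5), (row=6, col=5), (row=8, col=3), (row=9, col=0)
  Distance 11: (row=7, col=5), (row=9, col=1)
  Distance 12: (row=7, col=4)
Total reachable: 42 (grid has 43 open cells total)

Answer: Reachable cells: 42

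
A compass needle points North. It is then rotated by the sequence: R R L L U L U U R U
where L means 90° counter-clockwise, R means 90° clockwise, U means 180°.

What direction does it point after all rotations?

Answer: Final heading: North

Derivation:
Start: North
  R (right (90° clockwise)) -> East
  R (right (90° clockwise)) -> South
  L (left (90° counter-clockwise)) -> East
  L (left (90° counter-clockwise)) -> North
  U (U-turn (180°)) -> South
  L (left (90° counter-clockwise)) -> East
  U (U-turn (180°)) -> West
  U (U-turn (180°)) -> East
  R (right (90° clockwise)) -> South
  U (U-turn (180°)) -> North
Final: North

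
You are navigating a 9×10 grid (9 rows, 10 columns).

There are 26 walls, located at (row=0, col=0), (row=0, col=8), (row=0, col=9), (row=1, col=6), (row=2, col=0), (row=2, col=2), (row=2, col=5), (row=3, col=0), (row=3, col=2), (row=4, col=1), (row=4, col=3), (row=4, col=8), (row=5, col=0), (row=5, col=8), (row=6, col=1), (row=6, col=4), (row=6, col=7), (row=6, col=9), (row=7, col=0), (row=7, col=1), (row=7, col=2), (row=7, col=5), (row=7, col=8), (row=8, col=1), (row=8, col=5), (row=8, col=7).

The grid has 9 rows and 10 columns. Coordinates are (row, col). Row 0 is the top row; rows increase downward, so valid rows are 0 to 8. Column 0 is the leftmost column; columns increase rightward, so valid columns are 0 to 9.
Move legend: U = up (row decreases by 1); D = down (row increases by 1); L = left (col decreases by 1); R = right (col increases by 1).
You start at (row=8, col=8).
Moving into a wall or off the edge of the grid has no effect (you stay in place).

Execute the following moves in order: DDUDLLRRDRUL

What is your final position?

Answer: Final position: (row=7, col=9)

Derivation:
Start: (row=8, col=8)
  D (down): blocked, stay at (row=8, col=8)
  D (down): blocked, stay at (row=8, col=8)
  U (up): blocked, stay at (row=8, col=8)
  D (down): blocked, stay at (row=8, col=8)
  L (left): blocked, stay at (row=8, col=8)
  L (left): blocked, stay at (row=8, col=8)
  R (right): (row=8, col=8) -> (row=8, col=9)
  R (right): blocked, stay at (row=8, col=9)
  D (down): blocked, stay at (row=8, col=9)
  R (right): blocked, stay at (row=8, col=9)
  U (up): (row=8, col=9) -> (row=7, col=9)
  L (left): blocked, stay at (row=7, col=9)
Final: (row=7, col=9)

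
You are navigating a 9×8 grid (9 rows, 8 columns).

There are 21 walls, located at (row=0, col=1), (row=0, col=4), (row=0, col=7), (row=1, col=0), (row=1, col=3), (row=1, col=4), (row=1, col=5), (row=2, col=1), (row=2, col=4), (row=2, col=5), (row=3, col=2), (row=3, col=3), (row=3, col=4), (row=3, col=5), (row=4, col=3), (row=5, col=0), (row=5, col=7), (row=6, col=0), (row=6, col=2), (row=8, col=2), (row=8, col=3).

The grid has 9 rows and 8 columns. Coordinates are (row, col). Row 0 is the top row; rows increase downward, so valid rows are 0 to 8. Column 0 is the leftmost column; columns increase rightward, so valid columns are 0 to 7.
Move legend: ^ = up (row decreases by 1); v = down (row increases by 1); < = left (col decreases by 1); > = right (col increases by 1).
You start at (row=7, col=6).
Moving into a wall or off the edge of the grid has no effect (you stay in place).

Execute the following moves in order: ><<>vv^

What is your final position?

Answer: Final position: (row=7, col=6)

Derivation:
Start: (row=7, col=6)
  > (right): (row=7, col=6) -> (row=7, col=7)
  < (left): (row=7, col=7) -> (row=7, col=6)
  < (left): (row=7, col=6) -> (row=7, col=5)
  > (right): (row=7, col=5) -> (row=7, col=6)
  v (down): (row=7, col=6) -> (row=8, col=6)
  v (down): blocked, stay at (row=8, col=6)
  ^ (up): (row=8, col=6) -> (row=7, col=6)
Final: (row=7, col=6)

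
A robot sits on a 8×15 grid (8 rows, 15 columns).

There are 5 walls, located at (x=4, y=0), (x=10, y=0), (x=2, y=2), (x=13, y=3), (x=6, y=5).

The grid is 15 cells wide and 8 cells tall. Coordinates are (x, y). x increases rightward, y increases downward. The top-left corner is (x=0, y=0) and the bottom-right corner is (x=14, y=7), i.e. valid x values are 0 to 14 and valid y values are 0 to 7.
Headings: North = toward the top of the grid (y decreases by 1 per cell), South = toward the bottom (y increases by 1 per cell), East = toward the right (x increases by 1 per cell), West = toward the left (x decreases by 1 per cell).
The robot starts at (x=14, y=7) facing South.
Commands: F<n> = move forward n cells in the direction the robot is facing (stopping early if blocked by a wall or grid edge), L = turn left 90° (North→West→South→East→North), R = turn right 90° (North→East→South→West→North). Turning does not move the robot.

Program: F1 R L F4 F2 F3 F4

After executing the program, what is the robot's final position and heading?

Answer: Final position: (x=14, y=7), facing South

Derivation:
Start: (x=14, y=7), facing South
  F1: move forward 0/1 (blocked), now at (x=14, y=7)
  R: turn right, now facing West
  L: turn left, now facing South
  F4: move forward 0/4 (blocked), now at (x=14, y=7)
  F2: move forward 0/2 (blocked), now at (x=14, y=7)
  F3: move forward 0/3 (blocked), now at (x=14, y=7)
  F4: move forward 0/4 (blocked), now at (x=14, y=7)
Final: (x=14, y=7), facing South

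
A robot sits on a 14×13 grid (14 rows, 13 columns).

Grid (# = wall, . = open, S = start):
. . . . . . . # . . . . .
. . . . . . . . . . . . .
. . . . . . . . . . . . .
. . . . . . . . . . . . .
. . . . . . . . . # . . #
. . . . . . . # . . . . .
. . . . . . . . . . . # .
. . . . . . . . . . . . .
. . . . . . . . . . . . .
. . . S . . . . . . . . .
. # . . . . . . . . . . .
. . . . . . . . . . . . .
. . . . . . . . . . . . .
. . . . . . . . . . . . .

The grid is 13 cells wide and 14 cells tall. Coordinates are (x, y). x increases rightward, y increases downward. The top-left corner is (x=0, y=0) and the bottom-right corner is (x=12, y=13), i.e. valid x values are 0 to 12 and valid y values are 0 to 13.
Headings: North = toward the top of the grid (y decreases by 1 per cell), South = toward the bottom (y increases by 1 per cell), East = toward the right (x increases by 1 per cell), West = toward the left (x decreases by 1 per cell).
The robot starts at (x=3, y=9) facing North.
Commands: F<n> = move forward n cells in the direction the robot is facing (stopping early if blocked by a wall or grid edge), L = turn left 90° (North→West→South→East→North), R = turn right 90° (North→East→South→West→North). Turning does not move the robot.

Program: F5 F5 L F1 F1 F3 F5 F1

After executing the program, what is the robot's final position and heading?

Start: (x=3, y=9), facing North
  F5: move forward 5, now at (x=3, y=4)
  F5: move forward 4/5 (blocked), now at (x=3, y=0)
  L: turn left, now facing West
  F1: move forward 1, now at (x=2, y=0)
  F1: move forward 1, now at (x=1, y=0)
  F3: move forward 1/3 (blocked), now at (x=0, y=0)
  F5: move forward 0/5 (blocked), now at (x=0, y=0)
  F1: move forward 0/1 (blocked), now at (x=0, y=0)
Final: (x=0, y=0), facing West

Answer: Final position: (x=0, y=0), facing West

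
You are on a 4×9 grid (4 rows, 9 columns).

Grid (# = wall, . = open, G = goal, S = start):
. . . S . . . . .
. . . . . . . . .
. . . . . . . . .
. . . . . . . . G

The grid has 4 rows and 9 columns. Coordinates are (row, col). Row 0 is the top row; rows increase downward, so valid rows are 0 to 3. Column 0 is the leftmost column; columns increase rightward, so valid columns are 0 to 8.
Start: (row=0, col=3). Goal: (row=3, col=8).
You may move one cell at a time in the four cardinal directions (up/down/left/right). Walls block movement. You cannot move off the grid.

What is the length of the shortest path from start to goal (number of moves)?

BFS from (row=0, col=3) until reaching (row=3, col=8):
  Distance 0: (row=0, col=3)
  Distance 1: (row=0, col=2), (row=0, col=4), (row=1, col=3)
  Distance 2: (row=0, col=1), (row=0, col=5), (row=1, col=2), (row=1, col=4), (row=2, col=3)
  Distance 3: (row=0, col=0), (row=0, col=6), (row=1, col=1), (row=1, col=5), (row=2, col=2), (row=2, col=4), (row=3, col=3)
  Distance 4: (row=0, col=7), (row=1, col=0), (row=1, col=6), (row=2, col=1), (row=2, col=5), (row=3, col=2), (row=3, col=4)
  Distance 5: (row=0, col=8), (row=1, col=7), (row=2, col=0), (row=2, col=6), (row=3, col=1), (row=3, col=5)
  Distance 6: (row=1, col=8), (row=2, col=7), (row=3, col=0), (row=3, col=6)
  Distance 7: (row=2, col=8), (row=3, col=7)
  Distance 8: (row=3, col=8)  <- goal reached here
One shortest path (8 moves): (row=0, col=3) -> (row=0, col=4) -> (row=0, col=5) -> (row=0, col=6) -> (row=0, col=7) -> (row=0, col=8) -> (row=1, col=8) -> (row=2, col=8) -> (row=3, col=8)

Answer: Shortest path length: 8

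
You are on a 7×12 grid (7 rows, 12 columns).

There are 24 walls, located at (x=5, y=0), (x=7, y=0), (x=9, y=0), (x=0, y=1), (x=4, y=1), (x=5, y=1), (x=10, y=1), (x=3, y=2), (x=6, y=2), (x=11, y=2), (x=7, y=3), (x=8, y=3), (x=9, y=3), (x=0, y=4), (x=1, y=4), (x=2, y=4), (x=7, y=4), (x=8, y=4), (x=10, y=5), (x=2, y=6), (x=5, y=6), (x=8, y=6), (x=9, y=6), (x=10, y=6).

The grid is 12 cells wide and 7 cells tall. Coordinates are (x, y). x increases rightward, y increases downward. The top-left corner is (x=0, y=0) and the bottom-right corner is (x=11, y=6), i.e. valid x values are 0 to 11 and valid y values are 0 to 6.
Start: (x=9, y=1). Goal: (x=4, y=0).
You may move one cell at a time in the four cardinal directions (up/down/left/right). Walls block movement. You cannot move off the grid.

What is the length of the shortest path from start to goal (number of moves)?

BFS from (x=9, y=1) until reaching (x=4, y=0):
  Distance 0: (x=9, y=1)
  Distance 1: (x=8, y=1), (x=9, y=2)
  Distance 2: (x=8, y=0), (x=7, y=1), (x=8, y=2), (x=10, y=2)
  Distance 3: (x=6, y=1), (x=7, y=2), (x=10, y=3)
  Distance 4: (x=6, y=0), (x=11, y=3), (x=10, y=4)
  Distance 5: (x=9, y=4), (x=11, y=4)
  Distance 6: (x=9, y=5), (x=11, y=5)
  Distance 7: (x=8, y=5), (x=11, y=6)
  Distance 8: (x=7, y=5)
  Distance 9: (x=6, y=5), (x=7, y=6)
  Distance 10: (x=6, y=4), (x=5, y=5), (x=6, y=6)
  Distance 11: (x=6, y=3), (x=5, y=4), (x=4, y=5)
  Distance 12: (x=5, y=3), (x=4, y=4), (x=3, y=5), (x=4, y=6)
  Distance 13: (x=5, y=2), (x=4, y=3), (x=3, y=4), (x=2, y=5), (x=3, y=6)
  Distance 14: (x=4, y=2), (x=3, y=3), (x=1, y=5)
  Distance 15: (x=2, y=3), (x=0, y=5), (x=1, y=6)
  Distance 16: (x=2, y=2), (x=1, y=3), (x=0, y=6)
  Distance 17: (x=2, y=1), (x=1, y=2), (x=0, y=3)
  Distance 18: (x=2, y=0), (x=1, y=1), (x=3, y=1), (x=0, y=2)
  Distance 19: (x=1, y=0), (x=3, y=0)
  Distance 20: (x=0, y=0), (x=4, y=0)  <- goal reached here
One shortest path (20 moves): (x=9, y=1) -> (x=9, y=2) -> (x=10, y=2) -> (x=10, y=3) -> (x=10, y=4) -> (x=9, y=4) -> (x=9, y=5) -> (x=8, y=5) -> (x=7, y=5) -> (x=6, y=5) -> (x=5, y=5) -> (x=4, y=5) -> (x=3, y=5) -> (x=3, y=4) -> (x=3, y=3) -> (x=2, y=3) -> (x=2, y=2) -> (x=2, y=1) -> (x=3, y=1) -> (x=3, y=0) -> (x=4, y=0)

Answer: Shortest path length: 20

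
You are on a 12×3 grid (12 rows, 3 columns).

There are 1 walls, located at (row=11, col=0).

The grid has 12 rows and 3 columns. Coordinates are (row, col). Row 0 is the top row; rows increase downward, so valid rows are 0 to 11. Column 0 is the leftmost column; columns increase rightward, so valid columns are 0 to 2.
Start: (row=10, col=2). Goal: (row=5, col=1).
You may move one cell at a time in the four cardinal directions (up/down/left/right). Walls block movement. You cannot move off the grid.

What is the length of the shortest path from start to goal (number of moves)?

Answer: Shortest path length: 6

Derivation:
BFS from (row=10, col=2) until reaching (row=5, col=1):
  Distance 0: (row=10, col=2)
  Distance 1: (row=9, col=2), (row=10, col=1), (row=11, col=2)
  Distance 2: (row=8, col=2), (row=9, col=1), (row=10, col=0), (row=11, col=1)
  Distance 3: (row=7, col=2), (row=8, col=1), (row=9, col=0)
  Distance 4: (row=6, col=2), (row=7, col=1), (row=8, col=0)
  Distance 5: (row=5, col=2), (row=6, col=1), (row=7, col=0)
  Distance 6: (row=4, col=2), (row=5, col=1), (row=6, col=0)  <- goal reached here
One shortest path (6 moves): (row=10, col=2) -> (row=10, col=1) -> (row=9, col=1) -> (row=8, col=1) -> (row=7, col=1) -> (row=6, col=1) -> (row=5, col=1)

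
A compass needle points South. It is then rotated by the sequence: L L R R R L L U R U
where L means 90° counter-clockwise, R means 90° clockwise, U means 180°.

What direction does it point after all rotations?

Answer: Final heading: South

Derivation:
Start: South
  L (left (90° counter-clockwise)) -> East
  L (left (90° counter-clockwise)) -> North
  R (right (90° clockwise)) -> East
  R (right (90° clockwise)) -> South
  R (right (90° clockwise)) -> West
  L (left (90° counter-clockwise)) -> South
  L (left (90° counter-clockwise)) -> East
  U (U-turn (180°)) -> West
  R (right (90° clockwise)) -> North
  U (U-turn (180°)) -> South
Final: South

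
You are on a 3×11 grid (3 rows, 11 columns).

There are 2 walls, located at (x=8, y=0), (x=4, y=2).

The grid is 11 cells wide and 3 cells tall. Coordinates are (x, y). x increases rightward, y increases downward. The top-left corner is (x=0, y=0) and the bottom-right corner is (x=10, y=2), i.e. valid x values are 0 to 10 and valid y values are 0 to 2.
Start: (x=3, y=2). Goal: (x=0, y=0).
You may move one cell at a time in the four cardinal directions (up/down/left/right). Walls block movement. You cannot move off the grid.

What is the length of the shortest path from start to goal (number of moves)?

Answer: Shortest path length: 5

Derivation:
BFS from (x=3, y=2) until reaching (x=0, y=0):
  Distance 0: (x=3, y=2)
  Distance 1: (x=3, y=1), (x=2, y=2)
  Distance 2: (x=3, y=0), (x=2, y=1), (x=4, y=1), (x=1, y=2)
  Distance 3: (x=2, y=0), (x=4, y=0), (x=1, y=1), (x=5, y=1), (x=0, y=2)
  Distance 4: (x=1, y=0), (x=5, y=0), (x=0, y=1), (x=6, y=1), (x=5, y=2)
  Distance 5: (x=0, y=0), (x=6, y=0), (x=7, y=1), (x=6, y=2)  <- goal reached here
One shortest path (5 moves): (x=3, y=2) -> (x=2, y=2) -> (x=1, y=2) -> (x=0, y=2) -> (x=0, y=1) -> (x=0, y=0)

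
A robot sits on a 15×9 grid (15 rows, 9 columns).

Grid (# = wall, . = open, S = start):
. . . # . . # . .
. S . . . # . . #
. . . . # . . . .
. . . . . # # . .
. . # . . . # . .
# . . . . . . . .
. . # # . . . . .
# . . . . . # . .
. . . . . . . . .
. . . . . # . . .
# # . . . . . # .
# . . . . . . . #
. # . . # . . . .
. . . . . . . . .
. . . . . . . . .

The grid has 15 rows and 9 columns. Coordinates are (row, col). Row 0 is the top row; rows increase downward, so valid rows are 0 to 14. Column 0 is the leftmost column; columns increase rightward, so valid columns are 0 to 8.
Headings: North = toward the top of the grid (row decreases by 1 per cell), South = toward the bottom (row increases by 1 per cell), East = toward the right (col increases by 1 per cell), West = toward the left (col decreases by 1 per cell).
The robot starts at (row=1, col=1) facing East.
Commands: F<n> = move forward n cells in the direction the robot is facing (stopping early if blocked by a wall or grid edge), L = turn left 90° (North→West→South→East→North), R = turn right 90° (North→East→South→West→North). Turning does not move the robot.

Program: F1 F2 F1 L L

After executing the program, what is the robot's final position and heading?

Start: (row=1, col=1), facing East
  F1: move forward 1, now at (row=1, col=2)
  F2: move forward 2, now at (row=1, col=4)
  F1: move forward 0/1 (blocked), now at (row=1, col=4)
  L: turn left, now facing North
  L: turn left, now facing West
Final: (row=1, col=4), facing West

Answer: Final position: (row=1, col=4), facing West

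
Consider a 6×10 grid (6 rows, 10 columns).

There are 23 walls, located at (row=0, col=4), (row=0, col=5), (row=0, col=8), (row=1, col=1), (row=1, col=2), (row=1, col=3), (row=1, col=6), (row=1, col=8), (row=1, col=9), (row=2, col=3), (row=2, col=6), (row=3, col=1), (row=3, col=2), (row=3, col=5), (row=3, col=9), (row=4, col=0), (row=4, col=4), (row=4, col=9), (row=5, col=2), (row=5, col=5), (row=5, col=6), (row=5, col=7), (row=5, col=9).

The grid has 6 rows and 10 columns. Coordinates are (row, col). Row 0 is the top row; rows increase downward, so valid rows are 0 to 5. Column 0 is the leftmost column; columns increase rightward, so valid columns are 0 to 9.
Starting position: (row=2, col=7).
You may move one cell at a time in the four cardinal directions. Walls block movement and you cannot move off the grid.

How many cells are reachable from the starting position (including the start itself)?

Answer: Reachable cells: 14

Derivation:
BFS flood-fill from (row=2, col=7):
  Distance 0: (row=2, col=7)
  Distance 1: (row=1, col=7), (row=2, col=8), (row=3, col=7)
  Distance 2: (row=0, col=7), (row=2, col=9), (row=3, col=6), (row=3, col=8), (row=4, col=7)
  Distance 3: (row=0, col=6), (row=4, col=6), (row=4, col=8)
  Distance 4: (row=4, col=5), (row=5, col=8)
Total reachable: 14 (grid has 37 open cells total)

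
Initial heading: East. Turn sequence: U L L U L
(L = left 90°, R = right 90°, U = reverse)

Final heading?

Start: East
  U (U-turn (180°)) -> West
  L (left (90° counter-clockwise)) -> South
  L (left (90° counter-clockwise)) -> East
  U (U-turn (180°)) -> West
  L (left (90° counter-clockwise)) -> South
Final: South

Answer: Final heading: South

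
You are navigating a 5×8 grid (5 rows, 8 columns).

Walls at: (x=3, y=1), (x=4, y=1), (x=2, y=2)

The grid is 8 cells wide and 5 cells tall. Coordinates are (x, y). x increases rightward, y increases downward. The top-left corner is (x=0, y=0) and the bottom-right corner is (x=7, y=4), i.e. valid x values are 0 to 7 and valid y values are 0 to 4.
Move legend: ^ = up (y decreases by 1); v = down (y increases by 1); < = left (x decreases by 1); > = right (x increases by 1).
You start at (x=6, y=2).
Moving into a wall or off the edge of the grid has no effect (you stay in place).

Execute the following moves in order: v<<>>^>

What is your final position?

Answer: Final position: (x=7, y=2)

Derivation:
Start: (x=6, y=2)
  v (down): (x=6, y=2) -> (x=6, y=3)
  < (left): (x=6, y=3) -> (x=5, y=3)
  < (left): (x=5, y=3) -> (x=4, y=3)
  > (right): (x=4, y=3) -> (x=5, y=3)
  > (right): (x=5, y=3) -> (x=6, y=3)
  ^ (up): (x=6, y=3) -> (x=6, y=2)
  > (right): (x=6, y=2) -> (x=7, y=2)
Final: (x=7, y=2)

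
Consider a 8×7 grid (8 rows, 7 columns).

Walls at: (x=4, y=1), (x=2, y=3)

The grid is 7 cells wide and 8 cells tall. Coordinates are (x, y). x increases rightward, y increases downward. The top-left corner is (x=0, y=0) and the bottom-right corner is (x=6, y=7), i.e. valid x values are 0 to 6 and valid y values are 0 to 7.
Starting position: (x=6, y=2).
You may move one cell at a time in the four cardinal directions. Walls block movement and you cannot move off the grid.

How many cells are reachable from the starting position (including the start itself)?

BFS flood-fill from (x=6, y=2):
  Distance 0: (x=6, y=2)
  Distance 1: (x=6, y=1), (x=5, y=2), (x=6, y=3)
  Distance 2: (x=6, y=0), (x=5, y=1), (x=4, y=2), (x=5, y=3), (x=6, y=4)
  Distance 3: (x=5, y=0), (x=3, y=2), (x=4, y=3), (x=5, y=4), (x=6, y=5)
  Distance 4: (x=4, y=0), (x=3, y=1), (x=2, y=2), (x=3, y=3), (x=4, y=4), (x=5, y=5), (x=6, y=6)
  Distance 5: (x=3, y=0), (x=2, y=1), (x=1, y=2), (x=3, y=4), (x=4, y=5), (x=5, y=6), (x=6, y=7)
  Distance 6: (x=2, y=0), (x=1, y=1), (x=0, y=2), (x=1, y=3), (x=2, y=4), (x=3, y=5), (x=4, y=6), (x=5, y=7)
  Distance 7: (x=1, y=0), (x=0, y=1), (x=0, y=3), (x=1, y=4), (x=2, y=5), (x=3, y=6), (x=4, y=7)
  Distance 8: (x=0, y=0), (x=0, y=4), (x=1, y=5), (x=2, y=6), (x=3, y=7)
  Distance 9: (x=0, y=5), (x=1, y=6), (x=2, y=7)
  Distance 10: (x=0, y=6), (x=1, y=7)
  Distance 11: (x=0, y=7)
Total reachable: 54 (grid has 54 open cells total)

Answer: Reachable cells: 54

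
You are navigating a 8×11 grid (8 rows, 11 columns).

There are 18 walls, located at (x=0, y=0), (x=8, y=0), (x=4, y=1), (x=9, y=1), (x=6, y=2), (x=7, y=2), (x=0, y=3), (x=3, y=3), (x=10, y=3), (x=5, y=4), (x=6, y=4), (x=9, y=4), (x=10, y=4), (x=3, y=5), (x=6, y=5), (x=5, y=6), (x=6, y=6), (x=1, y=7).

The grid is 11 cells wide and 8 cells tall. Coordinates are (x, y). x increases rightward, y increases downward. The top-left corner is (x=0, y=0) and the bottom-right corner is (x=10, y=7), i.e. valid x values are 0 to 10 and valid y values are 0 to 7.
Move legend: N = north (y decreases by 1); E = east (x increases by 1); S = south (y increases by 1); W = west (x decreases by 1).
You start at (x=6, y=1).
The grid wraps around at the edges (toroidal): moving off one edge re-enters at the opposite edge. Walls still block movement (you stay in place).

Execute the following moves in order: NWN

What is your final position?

Start: (x=6, y=1)
  N (north): (x=6, y=1) -> (x=6, y=0)
  W (west): (x=6, y=0) -> (x=5, y=0)
  N (north): (x=5, y=0) -> (x=5, y=7)
Final: (x=5, y=7)

Answer: Final position: (x=5, y=7)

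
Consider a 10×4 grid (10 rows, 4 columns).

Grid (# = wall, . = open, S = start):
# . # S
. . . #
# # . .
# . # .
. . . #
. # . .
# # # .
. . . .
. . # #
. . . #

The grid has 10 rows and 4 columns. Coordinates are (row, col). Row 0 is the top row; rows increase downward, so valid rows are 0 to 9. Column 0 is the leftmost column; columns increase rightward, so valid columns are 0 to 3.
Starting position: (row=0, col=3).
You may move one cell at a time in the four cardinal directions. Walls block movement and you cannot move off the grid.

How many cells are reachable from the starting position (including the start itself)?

Answer: Reachable cells: 1

Derivation:
BFS flood-fill from (row=0, col=3):
  Distance 0: (row=0, col=3)
Total reachable: 1 (grid has 25 open cells total)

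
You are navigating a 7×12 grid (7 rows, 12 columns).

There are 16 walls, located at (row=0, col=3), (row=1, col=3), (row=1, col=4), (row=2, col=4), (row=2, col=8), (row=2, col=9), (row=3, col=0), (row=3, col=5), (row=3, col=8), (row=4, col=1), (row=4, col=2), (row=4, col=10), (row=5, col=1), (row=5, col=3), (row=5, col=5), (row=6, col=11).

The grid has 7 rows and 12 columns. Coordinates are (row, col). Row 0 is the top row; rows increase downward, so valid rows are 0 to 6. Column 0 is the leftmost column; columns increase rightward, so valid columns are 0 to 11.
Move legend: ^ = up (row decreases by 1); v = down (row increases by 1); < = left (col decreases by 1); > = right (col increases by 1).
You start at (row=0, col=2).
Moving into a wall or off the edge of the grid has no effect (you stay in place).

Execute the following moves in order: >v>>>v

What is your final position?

Start: (row=0, col=2)
  > (right): blocked, stay at (row=0, col=2)
  v (down): (row=0, col=2) -> (row=1, col=2)
  [×3]> (right): blocked, stay at (row=1, col=2)
  v (down): (row=1, col=2) -> (row=2, col=2)
Final: (row=2, col=2)

Answer: Final position: (row=2, col=2)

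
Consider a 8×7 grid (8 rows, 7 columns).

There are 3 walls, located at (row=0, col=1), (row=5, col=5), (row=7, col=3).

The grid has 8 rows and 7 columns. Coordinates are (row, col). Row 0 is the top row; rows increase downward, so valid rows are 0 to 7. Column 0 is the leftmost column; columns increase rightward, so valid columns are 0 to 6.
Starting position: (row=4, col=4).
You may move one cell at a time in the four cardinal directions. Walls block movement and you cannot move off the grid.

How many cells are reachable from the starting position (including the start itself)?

BFS flood-fill from (row=4, col=4):
  Distance 0: (row=4, col=4)
  Distance 1: (row=3, col=4), (row=4, col=3), (row=4, col=5), (row=5, col=4)
  Distance 2: (row=2, col=4), (row=3, col=3), (row=3, col=5), (row=4, col=2), (row=4, col=6), (row=5, col=3), (row=6, col=4)
  Distance 3: (row=1, col=4), (row=2, col=3), (row=2, col=5), (row=3, col=2), (row=3, col=6), (row=4, col=1), (row=5, col=2), (row=5, col=6), (row=6, col=3), (row=6, col=5), (row=7, col=4)
  Distance 4: (row=0, col=4), (row=1, col=3), (row=1, col=5), (row=2, col=2), (row=2, col=6), (row=3, col=1), (row=4, col=0), (row=5, col=1), (row=6, col=2), (row=6, col=6), (row=7, col=5)
  Distance 5: (row=0, col=3), (row=0, col=5), (row=1, col=2), (row=1, col=6), (row=2, col=1), (row=3, col=0), (row=5, col=0), (row=6, col=1), (row=7, col=2), (row=7, col=6)
  Distance 6: (row=0, col=2), (row=0, col=6), (row=1, col=1), (row=2, col=0), (row=6, col=0), (row=7, col=1)
  Distance 7: (row=1, col=0), (row=7, col=0)
  Distance 8: (row=0, col=0)
Total reachable: 53 (grid has 53 open cells total)

Answer: Reachable cells: 53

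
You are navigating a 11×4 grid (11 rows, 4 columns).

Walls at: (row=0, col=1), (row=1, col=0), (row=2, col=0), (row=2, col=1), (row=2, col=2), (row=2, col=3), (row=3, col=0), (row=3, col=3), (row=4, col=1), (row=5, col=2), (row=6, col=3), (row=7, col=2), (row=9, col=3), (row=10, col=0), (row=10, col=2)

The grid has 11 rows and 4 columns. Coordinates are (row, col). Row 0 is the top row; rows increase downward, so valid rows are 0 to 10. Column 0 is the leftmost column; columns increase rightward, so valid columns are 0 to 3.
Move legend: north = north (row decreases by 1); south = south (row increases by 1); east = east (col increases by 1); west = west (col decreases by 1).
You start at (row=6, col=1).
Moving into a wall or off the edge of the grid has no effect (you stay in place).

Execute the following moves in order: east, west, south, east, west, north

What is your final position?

Answer: Final position: (row=6, col=0)

Derivation:
Start: (row=6, col=1)
  east (east): (row=6, col=1) -> (row=6, col=2)
  west (west): (row=6, col=2) -> (row=6, col=1)
  south (south): (row=6, col=1) -> (row=7, col=1)
  east (east): blocked, stay at (row=7, col=1)
  west (west): (row=7, col=1) -> (row=7, col=0)
  north (north): (row=7, col=0) -> (row=6, col=0)
Final: (row=6, col=0)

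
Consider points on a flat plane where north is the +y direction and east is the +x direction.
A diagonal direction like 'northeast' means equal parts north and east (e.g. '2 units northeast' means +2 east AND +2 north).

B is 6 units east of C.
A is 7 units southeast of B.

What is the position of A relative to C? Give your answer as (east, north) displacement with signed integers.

Answer: A is at (east=13, north=-7) relative to C.

Derivation:
Place C at the origin (east=0, north=0).
  B is 6 units east of C: delta (east=+6, north=+0); B at (east=6, north=0).
  A is 7 units southeast of B: delta (east=+7, north=-7); A at (east=13, north=-7).
Therefore A relative to C: (east=13, north=-7).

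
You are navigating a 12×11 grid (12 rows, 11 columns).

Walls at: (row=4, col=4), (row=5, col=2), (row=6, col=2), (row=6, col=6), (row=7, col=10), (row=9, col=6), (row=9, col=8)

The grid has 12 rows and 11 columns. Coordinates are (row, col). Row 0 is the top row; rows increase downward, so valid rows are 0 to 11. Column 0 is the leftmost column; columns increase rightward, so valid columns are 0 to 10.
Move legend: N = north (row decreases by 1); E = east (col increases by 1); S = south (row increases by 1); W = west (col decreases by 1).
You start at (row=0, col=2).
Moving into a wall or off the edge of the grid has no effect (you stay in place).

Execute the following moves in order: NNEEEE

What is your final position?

Answer: Final position: (row=0, col=6)

Derivation:
Start: (row=0, col=2)
  N (north): blocked, stay at (row=0, col=2)
  N (north): blocked, stay at (row=0, col=2)
  E (east): (row=0, col=2) -> (row=0, col=3)
  E (east): (row=0, col=3) -> (row=0, col=4)
  E (east): (row=0, col=4) -> (row=0, col=5)
  E (east): (row=0, col=5) -> (row=0, col=6)
Final: (row=0, col=6)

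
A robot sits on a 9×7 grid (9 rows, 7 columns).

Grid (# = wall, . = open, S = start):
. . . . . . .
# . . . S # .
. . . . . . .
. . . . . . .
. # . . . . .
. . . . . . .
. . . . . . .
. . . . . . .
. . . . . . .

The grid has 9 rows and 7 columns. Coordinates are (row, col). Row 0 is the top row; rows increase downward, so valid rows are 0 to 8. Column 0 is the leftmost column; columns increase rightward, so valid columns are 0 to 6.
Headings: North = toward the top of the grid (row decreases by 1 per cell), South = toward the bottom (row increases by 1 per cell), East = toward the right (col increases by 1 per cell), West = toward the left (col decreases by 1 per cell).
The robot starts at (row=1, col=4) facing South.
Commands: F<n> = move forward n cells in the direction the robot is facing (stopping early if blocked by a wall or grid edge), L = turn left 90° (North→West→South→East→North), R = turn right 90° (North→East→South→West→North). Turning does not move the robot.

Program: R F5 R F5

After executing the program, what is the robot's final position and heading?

Answer: Final position: (row=0, col=1), facing North

Derivation:
Start: (row=1, col=4), facing South
  R: turn right, now facing West
  F5: move forward 3/5 (blocked), now at (row=1, col=1)
  R: turn right, now facing North
  F5: move forward 1/5 (blocked), now at (row=0, col=1)
Final: (row=0, col=1), facing North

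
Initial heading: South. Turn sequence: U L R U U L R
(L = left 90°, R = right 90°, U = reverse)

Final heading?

Start: South
  U (U-turn (180°)) -> North
  L (left (90° counter-clockwise)) -> West
  R (right (90° clockwise)) -> North
  U (U-turn (180°)) -> South
  U (U-turn (180°)) -> North
  L (left (90° counter-clockwise)) -> West
  R (right (90° clockwise)) -> North
Final: North

Answer: Final heading: North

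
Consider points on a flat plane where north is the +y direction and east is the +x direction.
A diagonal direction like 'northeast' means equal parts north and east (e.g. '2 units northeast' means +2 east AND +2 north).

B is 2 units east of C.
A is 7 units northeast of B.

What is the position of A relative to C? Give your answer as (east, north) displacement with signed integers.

Answer: A is at (east=9, north=7) relative to C.

Derivation:
Place C at the origin (east=0, north=0).
  B is 2 units east of C: delta (east=+2, north=+0); B at (east=2, north=0).
  A is 7 units northeast of B: delta (east=+7, north=+7); A at (east=9, north=7).
Therefore A relative to C: (east=9, north=7).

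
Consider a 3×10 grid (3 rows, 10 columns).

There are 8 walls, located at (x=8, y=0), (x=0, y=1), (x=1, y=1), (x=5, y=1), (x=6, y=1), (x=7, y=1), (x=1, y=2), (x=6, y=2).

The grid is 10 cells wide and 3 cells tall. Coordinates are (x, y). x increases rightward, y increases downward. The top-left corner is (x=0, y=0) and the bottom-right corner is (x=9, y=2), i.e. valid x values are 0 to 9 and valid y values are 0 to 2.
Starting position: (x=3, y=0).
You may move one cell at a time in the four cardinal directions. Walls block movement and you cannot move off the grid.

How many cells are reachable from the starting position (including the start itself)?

BFS flood-fill from (x=3, y=0):
  Distance 0: (x=3, y=0)
  Distance 1: (x=2, y=0), (x=4, y=0), (x=3, y=1)
  Distance 2: (x=1, y=0), (x=5, y=0), (x=2, y=1), (x=4, y=1), (x=3, y=2)
  Distance 3: (x=0, y=0), (x=6, y=0), (x=2, y=2), (x=4, y=2)
  Distance 4: (x=7, y=0), (x=5, y=2)
Total reachable: 15 (grid has 22 open cells total)

Answer: Reachable cells: 15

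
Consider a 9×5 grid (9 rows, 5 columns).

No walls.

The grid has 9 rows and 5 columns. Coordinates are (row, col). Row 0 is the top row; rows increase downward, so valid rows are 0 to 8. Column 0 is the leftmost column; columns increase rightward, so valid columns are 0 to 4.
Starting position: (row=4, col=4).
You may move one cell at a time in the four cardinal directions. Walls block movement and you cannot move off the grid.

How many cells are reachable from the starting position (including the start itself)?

Answer: Reachable cells: 45

Derivation:
BFS flood-fill from (row=4, col=4):
  Distance 0: (row=4, col=4)
  Distance 1: (row=3, col=4), (row=4, col=3), (row=5, col=4)
  Distance 2: (row=2, col=4), (row=3, col=3), (row=4, col=2), (row=5, col=3), (row=6, col=4)
  Distance 3: (row=1, col=4), (row=2, col=3), (row=3, col=2), (row=4, col=1), (row=5, col=2), (row=6, col=3), (row=7, col=4)
  Distance 4: (row=0, col=4), (row=1, col=3), (row=2, col=2), (row=3, col=1), (row=4, col=0), (row=5, col=1), (row=6, col=2), (row=7, col=3), (row=8, col=4)
  Distance 5: (row=0, col=3), (row=1, col=2), (row=2, col=1), (row=3, col=0), (row=5, col=0), (row=6, col=1), (row=7, col=2), (row=8, col=3)
  Distance 6: (row=0, col=2), (row=1, col=1), (row=2, col=0), (row=6, col=0), (row=7, col=1), (row=8, col=2)
  Distance 7: (row=0, col=1), (row=1, col=0), (row=7, col=0), (row=8, col=1)
  Distance 8: (row=0, col=0), (row=8, col=0)
Total reachable: 45 (grid has 45 open cells total)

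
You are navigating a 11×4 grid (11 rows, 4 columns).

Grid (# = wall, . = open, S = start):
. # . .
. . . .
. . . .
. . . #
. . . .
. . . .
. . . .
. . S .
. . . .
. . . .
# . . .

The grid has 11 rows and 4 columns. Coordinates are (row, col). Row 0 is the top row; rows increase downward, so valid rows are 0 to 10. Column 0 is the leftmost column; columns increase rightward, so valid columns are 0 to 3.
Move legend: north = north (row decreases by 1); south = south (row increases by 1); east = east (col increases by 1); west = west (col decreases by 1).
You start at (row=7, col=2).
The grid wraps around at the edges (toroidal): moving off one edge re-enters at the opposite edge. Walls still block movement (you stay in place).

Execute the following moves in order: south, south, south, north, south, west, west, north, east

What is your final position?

Answer: Final position: (row=9, col=2)

Derivation:
Start: (row=7, col=2)
  south (south): (row=7, col=2) -> (row=8, col=2)
  south (south): (row=8, col=2) -> (row=9, col=2)
  south (south): (row=9, col=2) -> (row=10, col=2)
  north (north): (row=10, col=2) -> (row=9, col=2)
  south (south): (row=9, col=2) -> (row=10, col=2)
  west (west): (row=10, col=2) -> (row=10, col=1)
  west (west): blocked, stay at (row=10, col=1)
  north (north): (row=10, col=1) -> (row=9, col=1)
  east (east): (row=9, col=1) -> (row=9, col=2)
Final: (row=9, col=2)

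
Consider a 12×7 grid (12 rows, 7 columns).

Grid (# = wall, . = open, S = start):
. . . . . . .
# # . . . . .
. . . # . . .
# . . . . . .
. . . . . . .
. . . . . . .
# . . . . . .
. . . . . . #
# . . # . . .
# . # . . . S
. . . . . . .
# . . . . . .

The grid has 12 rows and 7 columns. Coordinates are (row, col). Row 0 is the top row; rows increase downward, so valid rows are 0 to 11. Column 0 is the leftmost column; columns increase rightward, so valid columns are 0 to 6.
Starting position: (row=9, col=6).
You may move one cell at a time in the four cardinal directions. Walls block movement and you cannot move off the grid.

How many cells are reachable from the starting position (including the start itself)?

Answer: Reachable cells: 73

Derivation:
BFS flood-fill from (row=9, col=6):
  Distance 0: (row=9, col=6)
  Distance 1: (row=8, col=6), (row=9, col=5), (row=10, col=6)
  Distance 2: (row=8, col=5), (row=9, col=4), (row=10, col=5), (row=11, col=6)
  Distance 3: (row=7, col=5), (row=8, col=4), (row=9, col=3), (row=10, col=4), (row=11, col=5)
  Distance 4: (row=6, col=5), (row=7, col=4), (row=10, col=3), (row=11, col=4)
  Distance 5: (row=5, col=5), (row=6, col=4), (row=6, col=6), (row=7, col=3), (row=10, col=2), (row=11, col=3)
  Distance 6: (row=4, col=5), (row=5, col=4), (row=5, col=6), (row=6, col=3), (row=7, col=2), (row=10, col=1), (row=11, col=2)
  Distance 7: (row=3, col=5), (row=4, col=4), (row=4, col=6), (row=5, col=3), (row=6, col=2), (row=7, col=1), (row=8, col=2), (row=9, col=1), (row=10, col=0), (row=11, col=1)
  Distance 8: (row=2, col=5), (row=3, col=4), (row=3, col=6), (row=4, col=3), (row=5, col=2), (row=6, col=1), (row=7, col=0), (row=8, col=1)
  Distance 9: (row=1, col=5), (row=2, col=4), (row=2, col=6), (row=3, col=3), (row=4, col=2), (row=5, col=1)
  Distance 10: (row=0, col=5), (row=1, col=4), (row=1, col=6), (row=3, col=2), (row=4, col=1), (row=5, col=0)
  Distance 11: (row=0, col=4), (row=0, col=6), (row=1, col=3), (row=2, col=2), (row=3, col=1), (row=4, col=0)
  Distance 12: (row=0, col=3), (row=1, col=2), (row=2, col=1)
  Distance 13: (row=0, col=2), (row=2, col=0)
  Distance 14: (row=0, col=1)
  Distance 15: (row=0, col=0)
Total reachable: 73 (grid has 73 open cells total)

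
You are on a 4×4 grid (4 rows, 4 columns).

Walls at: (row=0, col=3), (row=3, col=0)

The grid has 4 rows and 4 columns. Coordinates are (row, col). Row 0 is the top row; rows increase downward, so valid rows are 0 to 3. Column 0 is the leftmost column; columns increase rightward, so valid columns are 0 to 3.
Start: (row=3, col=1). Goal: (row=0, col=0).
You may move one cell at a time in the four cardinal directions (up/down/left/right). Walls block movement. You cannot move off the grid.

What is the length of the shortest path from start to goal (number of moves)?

Answer: Shortest path length: 4

Derivation:
BFS from (row=3, col=1) until reaching (row=0, col=0):
  Distance 0: (row=3, col=1)
  Distance 1: (row=2, col=1), (row=3, col=2)
  Distance 2: (row=1, col=1), (row=2, col=0), (row=2, col=2), (row=3, col=3)
  Distance 3: (row=0, col=1), (row=1, col=0), (row=1, col=2), (row=2, col=3)
  Distance 4: (row=0, col=0), (row=0, col=2), (row=1, col=3)  <- goal reached here
One shortest path (4 moves): (row=3, col=1) -> (row=2, col=1) -> (row=2, col=0) -> (row=1, col=0) -> (row=0, col=0)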